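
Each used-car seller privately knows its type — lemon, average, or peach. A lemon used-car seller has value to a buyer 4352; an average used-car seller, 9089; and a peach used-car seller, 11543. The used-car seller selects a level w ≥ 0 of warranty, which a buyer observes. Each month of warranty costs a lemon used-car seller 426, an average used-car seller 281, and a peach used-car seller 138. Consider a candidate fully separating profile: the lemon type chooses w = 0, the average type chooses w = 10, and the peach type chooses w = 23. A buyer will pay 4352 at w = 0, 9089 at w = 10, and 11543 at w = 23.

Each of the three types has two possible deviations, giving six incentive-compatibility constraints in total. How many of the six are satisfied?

5

Lemon (own payoff 4352): to w=10 gives 9089 − 426×10 = 4829 → profitable ✗; to w=23 gives 11543 − 426×23 = 1745 → no gain ✓.
Average (own payoff 9089 − 281×10 = 6279): to w=0 gives 4352 → no gain ✓; to w=23 gives 11543 − 281×23 = 5080 → no gain ✓.
Peach (own payoff 11543 − 138×23 = 8369): to w=0 gives 4352 → no gain ✓; to w=10 gives 9089 − 138×10 = 7709 → no gain ✓.
5 of the 6 constraints hold; not an equilibrium.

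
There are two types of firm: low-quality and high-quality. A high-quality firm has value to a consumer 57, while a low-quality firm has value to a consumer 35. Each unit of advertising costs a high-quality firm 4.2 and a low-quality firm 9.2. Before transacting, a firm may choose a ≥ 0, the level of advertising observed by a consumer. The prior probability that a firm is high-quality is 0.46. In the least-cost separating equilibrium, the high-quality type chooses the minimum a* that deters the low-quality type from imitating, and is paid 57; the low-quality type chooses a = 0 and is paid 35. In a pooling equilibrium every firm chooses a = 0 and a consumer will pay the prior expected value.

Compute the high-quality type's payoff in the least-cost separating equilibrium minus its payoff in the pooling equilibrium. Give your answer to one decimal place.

1.8

Least-cost separating signal: a* solves 35 = 57 − 9.2·a*, so a* = (57 − 35)/9.2 ≈ 2.3913.
High-quality type's separating payoff: 57 − 4.2 × a* = 57 − 4.2 × (57 − 35)/9.2 = 57 − 92.4/9.2 ≈ 46.957.
Pooling payoff: 0.46 × 57 + 0.54 × 35 = 45.12.
Difference: 46.957 − 45.12 = 1.837, i.e. 1.8 to one decimal place.
The high-quality type prefers to separate.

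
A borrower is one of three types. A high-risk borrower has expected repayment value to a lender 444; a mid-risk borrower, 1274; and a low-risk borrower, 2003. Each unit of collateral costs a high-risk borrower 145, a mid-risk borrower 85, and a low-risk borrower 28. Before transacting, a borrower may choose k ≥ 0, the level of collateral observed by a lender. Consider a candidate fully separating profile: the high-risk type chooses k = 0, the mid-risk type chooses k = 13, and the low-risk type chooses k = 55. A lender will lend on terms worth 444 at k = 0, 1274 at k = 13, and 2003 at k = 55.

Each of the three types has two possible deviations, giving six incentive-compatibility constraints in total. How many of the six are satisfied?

Low-risk (own payoff 2003 − 28×55 = 463): to k=0 gives 444 → no gain ✓; to k=13 gives 1274 − 28×13 = 910 → profitable ✗.
Mid-risk (own payoff 1274 − 85×13 = 169): to k=0 gives 444 → profitable ✗; to k=55 gives 2003 − 85×55 = -2672 → no gain ✓.
High-risk (own payoff 444): to k=13 gives 1274 − 145×13 = -611 → no gain ✓; to k=55 gives 2003 − 145×55 = -5972 → no gain ✓.
4 of the 6 constraints hold; not an equilibrium.

4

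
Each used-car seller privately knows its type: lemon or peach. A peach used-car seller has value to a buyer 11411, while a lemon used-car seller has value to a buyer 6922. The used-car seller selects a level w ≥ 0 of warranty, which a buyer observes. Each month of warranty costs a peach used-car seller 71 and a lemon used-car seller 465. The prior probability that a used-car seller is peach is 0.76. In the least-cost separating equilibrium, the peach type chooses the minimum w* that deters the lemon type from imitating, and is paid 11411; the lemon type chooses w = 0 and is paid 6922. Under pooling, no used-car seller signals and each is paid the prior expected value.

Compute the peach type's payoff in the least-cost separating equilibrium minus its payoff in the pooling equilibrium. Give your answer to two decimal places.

391.94

Least-cost separating signal: w* solves 6922 = 11411 − 465·w*, so w* = (11411 − 6922)/465 ≈ 9.6538.
Peach type's separating payoff: 11411 − 71 × w* = 11411 − 71 × (11411 − 6922)/465 = 11411 − 318719/465 ≈ 10725.5828.
Pooling payoff: 0.76 × 11411 + 0.24 × 6922 = 10333.64.
Difference: 10725.5828 − 10333.64 = 391.9428, i.e. 391.94 to two decimal places.
The peach type prefers to separate.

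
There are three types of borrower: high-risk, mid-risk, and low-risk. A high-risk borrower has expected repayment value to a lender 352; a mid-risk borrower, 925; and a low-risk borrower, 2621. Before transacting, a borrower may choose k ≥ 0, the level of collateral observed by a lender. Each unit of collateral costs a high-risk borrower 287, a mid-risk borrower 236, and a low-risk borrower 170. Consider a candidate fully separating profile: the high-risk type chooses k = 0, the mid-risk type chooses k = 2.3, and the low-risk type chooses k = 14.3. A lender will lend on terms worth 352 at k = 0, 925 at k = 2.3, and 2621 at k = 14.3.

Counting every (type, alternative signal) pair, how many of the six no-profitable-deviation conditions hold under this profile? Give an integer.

4

High-risk (own payoff 352): to k=2.3 gives 925 − 287×2.3 = 264.9 → no gain ✓; to k=14.3 gives 2621 − 287×14.3 = -1483.1 → no gain ✓.
Mid-risk (own payoff 925 − 236×2.3 = 382.2): to k=0 gives 352 → no gain ✓; to k=14.3 gives 2621 − 236×14.3 = -753.8 → no gain ✓.
Low-risk (own payoff 2621 − 170×14.3 = 190): to k=0 gives 352 → profitable ✗; to k=2.3 gives 925 − 170×2.3 = 534 → profitable ✗.
4 of the 6 constraints hold; not an equilibrium.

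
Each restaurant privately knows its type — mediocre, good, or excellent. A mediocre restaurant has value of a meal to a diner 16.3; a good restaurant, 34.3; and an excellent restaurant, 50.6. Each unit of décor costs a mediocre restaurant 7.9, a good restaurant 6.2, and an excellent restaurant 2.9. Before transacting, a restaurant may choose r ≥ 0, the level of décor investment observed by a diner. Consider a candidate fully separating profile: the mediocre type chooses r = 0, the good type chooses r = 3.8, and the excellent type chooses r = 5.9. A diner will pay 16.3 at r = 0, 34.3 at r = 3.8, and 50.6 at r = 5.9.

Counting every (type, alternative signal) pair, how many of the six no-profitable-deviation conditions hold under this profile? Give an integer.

4

Excellent (own payoff 50.6 − 2.9×5.9 = 33.49): to r=0 gives 16.3 → no gain ✓; to r=3.8 gives 34.3 − 2.9×3.8 = 23.28 → no gain ✓.
Good (own payoff 34.3 − 6.2×3.8 = 10.74): to r=0 gives 16.3 → profitable ✗; to r=5.9 gives 50.6 − 6.2×5.9 = 14.02 → profitable ✗.
Mediocre (own payoff 16.3): to r=3.8 gives 34.3 − 7.9×3.8 = 4.28 → no gain ✓; to r=5.9 gives 50.6 − 7.9×5.9 = 3.99 → no gain ✓.
4 of the 6 constraints hold; not an equilibrium.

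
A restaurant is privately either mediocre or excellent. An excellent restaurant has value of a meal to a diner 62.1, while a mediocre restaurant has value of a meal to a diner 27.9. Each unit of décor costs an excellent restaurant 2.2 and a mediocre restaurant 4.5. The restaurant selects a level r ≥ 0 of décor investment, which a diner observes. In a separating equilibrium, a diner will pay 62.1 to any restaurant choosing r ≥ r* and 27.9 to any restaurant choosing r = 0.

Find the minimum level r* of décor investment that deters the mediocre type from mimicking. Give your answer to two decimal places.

7.60

A mediocre restaurant choosing r = 0 receives 27.9.
Imitating at r* instead would pay 62.1 at cost 4.5·r*, netting 62.1 − 4.5·r*.
Indifference: 27.9 = 62.1 − 4.5·r*, so r* = (62.1 − 27.9) / 4.5 = 7.60.
This is the mediocre type's binding incentive-compatibility constraint; any r ≥ 7.60 sustains separation on that side.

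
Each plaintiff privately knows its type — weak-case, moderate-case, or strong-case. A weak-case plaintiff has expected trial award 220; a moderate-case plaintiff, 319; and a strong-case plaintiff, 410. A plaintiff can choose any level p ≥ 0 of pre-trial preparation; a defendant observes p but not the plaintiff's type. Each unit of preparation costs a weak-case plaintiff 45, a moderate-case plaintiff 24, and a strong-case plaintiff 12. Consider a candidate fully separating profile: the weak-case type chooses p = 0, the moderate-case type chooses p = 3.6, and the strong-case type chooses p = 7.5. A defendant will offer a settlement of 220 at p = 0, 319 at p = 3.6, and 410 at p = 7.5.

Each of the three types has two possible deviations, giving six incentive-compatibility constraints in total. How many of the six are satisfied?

6

Weak-case (own payoff 220): to p=3.6 gives 319 − 45×3.6 = 157 → no gain ✓; to p=7.5 gives 410 − 45×7.5 = 72.5 → no gain ✓.
Moderate-case (own payoff 319 − 24×3.6 = 232.6): to p=0 gives 220 → no gain ✓; to p=7.5 gives 410 − 24×7.5 = 230 → no gain ✓.
Strong-case (own payoff 410 − 12×7.5 = 320): to p=0 gives 220 → no gain ✓; to p=3.6 gives 319 − 12×3.6 = 275.8 → no gain ✓.
6 of the 6 constraints hold; this profile is a separating equilibrium.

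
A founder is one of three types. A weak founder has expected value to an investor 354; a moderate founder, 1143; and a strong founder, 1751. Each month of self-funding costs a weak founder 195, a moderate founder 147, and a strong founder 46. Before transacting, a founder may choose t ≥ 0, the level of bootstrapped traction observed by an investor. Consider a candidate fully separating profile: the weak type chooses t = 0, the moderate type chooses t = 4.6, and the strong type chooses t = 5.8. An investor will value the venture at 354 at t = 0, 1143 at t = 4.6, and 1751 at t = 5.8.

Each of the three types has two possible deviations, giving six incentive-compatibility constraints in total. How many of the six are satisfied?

4

Moderate (own payoff 1143 − 147×4.6 = 466.8): to t=0 gives 354 → no gain ✓; to t=5.8 gives 1751 − 147×5.8 = 898.4 → profitable ✗.
Weak (own payoff 354): to t=4.6 gives 1143 − 195×4.6 = 246 → no gain ✓; to t=5.8 gives 1751 − 195×5.8 = 620 → profitable ✗.
Strong (own payoff 1751 − 46×5.8 = 1484.2): to t=0 gives 354 → no gain ✓; to t=4.6 gives 1143 − 46×4.6 = 931.4 → no gain ✓.
4 of the 6 constraints hold; not an equilibrium.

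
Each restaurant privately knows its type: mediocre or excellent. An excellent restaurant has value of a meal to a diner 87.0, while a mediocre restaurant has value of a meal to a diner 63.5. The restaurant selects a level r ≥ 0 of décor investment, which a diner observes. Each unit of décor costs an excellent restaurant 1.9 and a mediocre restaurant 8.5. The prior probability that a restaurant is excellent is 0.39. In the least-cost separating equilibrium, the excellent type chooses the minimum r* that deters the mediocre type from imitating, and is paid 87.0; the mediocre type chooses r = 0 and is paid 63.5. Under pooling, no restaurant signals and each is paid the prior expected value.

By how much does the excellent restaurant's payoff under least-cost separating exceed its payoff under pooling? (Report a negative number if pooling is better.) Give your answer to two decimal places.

Least-cost separating signal: r* solves 63.5 = 87.0 − 8.5·r*, so r* = (87.0 − 63.5)/8.5 ≈ 2.7647.
Excellent type's separating payoff: 87.0 − 1.9 × r* = 87.0 − 1.9 × (87.0 − 63.5)/8.5 = 87.0 − 44.65/8.5 ≈ 81.7471.
Pooling payoff: 0.39 × 87.0 + 0.61 × 63.5 = 72.665.
Difference: 81.7471 − 72.665 = 9.0821, i.e. 9.08 to two decimal places.
The excellent type prefers to separate.

9.08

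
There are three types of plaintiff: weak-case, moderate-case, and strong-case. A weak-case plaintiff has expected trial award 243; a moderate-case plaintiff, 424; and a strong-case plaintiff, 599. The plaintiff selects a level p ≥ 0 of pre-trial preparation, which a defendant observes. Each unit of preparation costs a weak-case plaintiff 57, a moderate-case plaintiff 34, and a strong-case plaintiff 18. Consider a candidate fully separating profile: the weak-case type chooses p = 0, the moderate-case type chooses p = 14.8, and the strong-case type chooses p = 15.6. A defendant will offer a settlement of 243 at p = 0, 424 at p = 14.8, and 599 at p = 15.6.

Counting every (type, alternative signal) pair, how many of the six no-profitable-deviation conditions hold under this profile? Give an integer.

Moderate-case (own payoff 424 − 34×14.8 = -79.2): to p=0 gives 243 → profitable ✗; to p=15.6 gives 599 − 34×15.6 = 68.6 → profitable ✗.
Strong-case (own payoff 599 − 18×15.6 = 318.2): to p=0 gives 243 → no gain ✓; to p=14.8 gives 424 − 18×14.8 = 157.6 → no gain ✓.
Weak-case (own payoff 243): to p=14.8 gives 424 − 57×14.8 = -419.6 → no gain ✓; to p=15.6 gives 599 − 57×15.6 = -290.2 → no gain ✓.
4 of the 6 constraints hold; not an equilibrium.

4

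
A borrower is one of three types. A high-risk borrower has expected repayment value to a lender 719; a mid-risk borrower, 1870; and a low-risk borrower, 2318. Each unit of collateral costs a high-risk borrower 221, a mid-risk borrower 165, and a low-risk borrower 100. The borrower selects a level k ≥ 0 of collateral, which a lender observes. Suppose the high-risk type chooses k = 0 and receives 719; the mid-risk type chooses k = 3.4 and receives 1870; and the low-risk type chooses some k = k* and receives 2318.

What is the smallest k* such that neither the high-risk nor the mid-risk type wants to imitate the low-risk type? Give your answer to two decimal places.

High-risk type (on-path payoff 719) won't mimic when 719 ≥ 2318 − 221·k*, i.e. k* ≥ 7.24.
Mid-risk type (on-path payoff 1870 − 165×3.4 = 1309) won't mimic when 1309 ≥ 2318 − 165·k*, i.e. k* ≥ 6.12.
Both must hold, so k* = max(7.24, 6.12) = 7.24. The high-risk type's constraint binds.

7.24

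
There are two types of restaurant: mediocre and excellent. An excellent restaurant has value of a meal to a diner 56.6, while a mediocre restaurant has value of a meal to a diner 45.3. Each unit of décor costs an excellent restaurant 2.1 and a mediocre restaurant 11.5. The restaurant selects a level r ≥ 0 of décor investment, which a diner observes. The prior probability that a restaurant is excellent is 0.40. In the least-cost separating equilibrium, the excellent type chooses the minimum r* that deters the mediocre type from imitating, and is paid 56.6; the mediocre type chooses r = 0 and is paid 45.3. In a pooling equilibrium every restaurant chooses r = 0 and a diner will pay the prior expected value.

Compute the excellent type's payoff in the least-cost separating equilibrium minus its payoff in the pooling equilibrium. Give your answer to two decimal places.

Least-cost separating signal: r* solves 45.3 = 56.6 − 11.5·r*, so r* = (56.6 − 45.3)/11.5 ≈ 0.9826.
Excellent type's separating payoff: 56.6 − 2.1 × r* = 56.6 − 2.1 × (56.6 − 45.3)/11.5 = 56.6 − 23.73/11.5 ≈ 54.5365.
Pooling payoff: 0.40 × 56.6 + 0.60 × 45.3 = 49.82.
Difference: 54.5365 − 49.82 = 4.7165, i.e. 4.72 to two decimal places.
The excellent type prefers to separate.

4.72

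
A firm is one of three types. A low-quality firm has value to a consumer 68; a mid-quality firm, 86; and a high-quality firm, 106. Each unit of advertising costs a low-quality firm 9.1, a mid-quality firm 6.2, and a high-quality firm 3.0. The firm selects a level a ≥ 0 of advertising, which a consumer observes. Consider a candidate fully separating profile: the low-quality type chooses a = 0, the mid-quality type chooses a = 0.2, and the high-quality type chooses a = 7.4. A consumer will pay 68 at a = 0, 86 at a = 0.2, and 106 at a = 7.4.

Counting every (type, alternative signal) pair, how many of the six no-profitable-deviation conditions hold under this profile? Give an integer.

4

High-quality (own payoff 106 − 3.0×7.4 = 83.8): to a=0 gives 68 → no gain ✓; to a=0.2 gives 86 − 3.0×0.2 = 85.4 → profitable ✗.
Low-quality (own payoff 68): to a=0.2 gives 86 − 9.1×0.2 = 84.18 → profitable ✗; to a=7.4 gives 106 − 9.1×7.4 = 38.66 → no gain ✓.
Mid-quality (own payoff 86 − 6.2×0.2 = 84.76): to a=0 gives 68 → no gain ✓; to a=7.4 gives 106 − 6.2×7.4 = 60.12 → no gain ✓.
4 of the 6 constraints hold; not an equilibrium.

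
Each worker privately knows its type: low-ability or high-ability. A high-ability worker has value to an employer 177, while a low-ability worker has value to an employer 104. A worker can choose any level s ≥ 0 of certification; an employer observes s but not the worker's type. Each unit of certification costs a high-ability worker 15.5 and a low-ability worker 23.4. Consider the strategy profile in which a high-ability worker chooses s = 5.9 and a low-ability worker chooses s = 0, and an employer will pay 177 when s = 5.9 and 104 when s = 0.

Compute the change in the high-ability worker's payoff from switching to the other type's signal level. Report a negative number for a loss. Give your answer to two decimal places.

18.45

Playing s = 5.9 the high-ability worker receives 177 − 15.5 × 5.9 = 85.55.
Deviating to s = 0 yields 104 instead.
Gain from deviating: 104 − 85.55 = 18.45.
The gain is positive, so the high-ability type's incentive-compatibility constraint is violated — this profile is not a separating equilibrium.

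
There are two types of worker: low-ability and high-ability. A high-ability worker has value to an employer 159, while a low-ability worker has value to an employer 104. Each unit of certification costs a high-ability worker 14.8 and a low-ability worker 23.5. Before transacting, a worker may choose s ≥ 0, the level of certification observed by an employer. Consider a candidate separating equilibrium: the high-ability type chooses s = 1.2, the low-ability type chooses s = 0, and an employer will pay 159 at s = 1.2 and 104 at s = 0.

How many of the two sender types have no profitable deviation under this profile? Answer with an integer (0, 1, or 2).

1

Low-ability type: stay at 0 → 104; mimic → 159 − 23.5 × 1.2 = 130.8. IC fails (104 < 130.8).
High-ability type: signal → 159 − 14.8 × 1.2 = 141.24; deviate to 0 → 104. IC holds (141.24 ≥ 104).
1 of 2 constraints hold, so this profile is not an equilibrium.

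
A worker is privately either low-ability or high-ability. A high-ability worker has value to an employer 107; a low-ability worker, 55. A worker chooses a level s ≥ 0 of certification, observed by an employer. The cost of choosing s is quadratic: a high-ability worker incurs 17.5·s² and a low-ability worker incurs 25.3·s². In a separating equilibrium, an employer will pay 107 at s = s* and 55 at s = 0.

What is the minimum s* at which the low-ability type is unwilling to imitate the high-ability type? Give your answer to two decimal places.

1.43

The low-ability type at s = 0 receives 55; imitating at s* yields 107 − 25.3·s*².
Indifference: 55 = 107 − 25.3·s*², so s*² = (107 − 55) / 25.3 ≈ 2.0553.
s* = √2.0553 ≈ 1.43.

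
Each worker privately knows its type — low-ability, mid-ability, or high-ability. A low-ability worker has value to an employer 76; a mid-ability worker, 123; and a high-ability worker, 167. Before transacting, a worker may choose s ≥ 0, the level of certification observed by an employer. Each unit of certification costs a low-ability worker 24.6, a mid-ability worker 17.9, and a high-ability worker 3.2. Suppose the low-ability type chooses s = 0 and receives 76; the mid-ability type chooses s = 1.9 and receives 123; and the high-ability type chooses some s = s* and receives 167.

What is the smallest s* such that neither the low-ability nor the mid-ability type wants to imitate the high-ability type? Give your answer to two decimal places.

4.36

Low-ability type (on-path payoff 76) won't mimic when 76 ≥ 167 − 24.6·s*, i.e. s* ≥ 3.70.
Mid-ability type (on-path payoff 123 − 17.9×1.9 = 88.99) won't mimic when 88.99 ≥ 167 − 17.9·s*, i.e. s* ≥ 4.36.
Both must hold, so s* = max(3.70, 4.36) = 4.36. The mid-ability type's constraint binds.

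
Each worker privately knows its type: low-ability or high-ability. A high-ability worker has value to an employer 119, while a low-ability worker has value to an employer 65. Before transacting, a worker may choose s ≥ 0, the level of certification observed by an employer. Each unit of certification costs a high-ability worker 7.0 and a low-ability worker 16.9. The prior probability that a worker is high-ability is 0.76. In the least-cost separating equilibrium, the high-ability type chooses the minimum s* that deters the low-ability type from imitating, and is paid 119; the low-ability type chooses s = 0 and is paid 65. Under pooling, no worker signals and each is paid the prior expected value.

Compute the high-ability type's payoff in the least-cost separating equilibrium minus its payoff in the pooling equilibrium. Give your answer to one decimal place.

Least-cost separating signal: s* solves 65 = 119 − 16.9·s*, so s* = (119 − 65)/16.9 ≈ 3.1953.
High-ability type's separating payoff: 119 − 7.0 × s* = 119 − 7.0 × (119 − 65)/16.9 = 119 − 378/16.9 ≈ 96.633.
Pooling payoff: 0.76 × 119 + 0.24 × 65 = 106.04.
Difference: 96.633 − 106.04 = -9.407, i.e. -9.4 to one decimal place.
The high-ability type would prefer the pooling outcome.

-9.4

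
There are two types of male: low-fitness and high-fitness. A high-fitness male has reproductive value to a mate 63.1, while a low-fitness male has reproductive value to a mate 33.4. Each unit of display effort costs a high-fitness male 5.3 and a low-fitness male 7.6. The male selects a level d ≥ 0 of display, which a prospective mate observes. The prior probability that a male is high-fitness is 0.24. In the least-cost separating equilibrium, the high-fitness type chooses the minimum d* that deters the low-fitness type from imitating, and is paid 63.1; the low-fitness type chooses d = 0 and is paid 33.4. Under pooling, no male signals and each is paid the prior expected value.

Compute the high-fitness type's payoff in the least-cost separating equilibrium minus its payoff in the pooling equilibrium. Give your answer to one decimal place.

1.9

Least-cost separating signal: d* solves 33.4 = 63.1 − 7.6·d*, so d* = (63.1 − 33.4)/7.6 ≈ 3.9079.
High-fitness type's separating payoff: 63.1 − 5.3 × d* = 63.1 − 5.3 × (63.1 − 33.4)/7.6 = 63.1 − 157.41/7.6 ≈ 42.388.
Pooling payoff: 0.24 × 63.1 + 0.76 × 33.4 = 40.528.
Difference: 42.388 − 40.528 = 1.86, i.e. 1.9 to one decimal place.
The high-fitness type prefers to separate.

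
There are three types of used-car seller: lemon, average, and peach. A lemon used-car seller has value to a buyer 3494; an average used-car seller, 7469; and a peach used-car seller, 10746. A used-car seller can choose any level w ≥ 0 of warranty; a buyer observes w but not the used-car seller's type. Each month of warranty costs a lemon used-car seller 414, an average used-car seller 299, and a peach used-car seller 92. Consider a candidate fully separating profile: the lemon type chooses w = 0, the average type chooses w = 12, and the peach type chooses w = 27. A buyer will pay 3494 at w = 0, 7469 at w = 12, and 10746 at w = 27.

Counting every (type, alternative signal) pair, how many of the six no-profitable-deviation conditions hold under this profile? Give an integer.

Average (own payoff 7469 − 299×12 = 3881): to w=0 gives 3494 → no gain ✓; to w=27 gives 10746 − 299×27 = 2673 → no gain ✓.
Lemon (own payoff 3494): to w=12 gives 7469 − 414×12 = 2501 → no gain ✓; to w=27 gives 10746 − 414×27 = -432 → no gain ✓.
Peach (own payoff 10746 − 92×27 = 8262): to w=0 gives 3494 → no gain ✓; to w=12 gives 7469 − 92×12 = 6365 → no gain ✓.
6 of the 6 constraints hold; this profile is a separating equilibrium.

6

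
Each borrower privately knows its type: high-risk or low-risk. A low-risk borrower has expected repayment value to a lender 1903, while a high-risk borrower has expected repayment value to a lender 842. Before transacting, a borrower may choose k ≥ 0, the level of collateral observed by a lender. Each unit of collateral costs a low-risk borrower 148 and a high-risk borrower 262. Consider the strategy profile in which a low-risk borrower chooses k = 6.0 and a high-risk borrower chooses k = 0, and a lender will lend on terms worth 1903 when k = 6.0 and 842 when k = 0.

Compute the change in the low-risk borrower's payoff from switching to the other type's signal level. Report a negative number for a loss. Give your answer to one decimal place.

Playing k = 6.0 the low-risk borrower receives 1903 − 148 × 6.0 = 1015.
Deviating to k = 0 yields 842 instead.
Gain from deviating: 842 − 1015 = -173.0.
The gain is negative, so the low-risk type's incentive-compatibility constraint is satisfied.

-173.0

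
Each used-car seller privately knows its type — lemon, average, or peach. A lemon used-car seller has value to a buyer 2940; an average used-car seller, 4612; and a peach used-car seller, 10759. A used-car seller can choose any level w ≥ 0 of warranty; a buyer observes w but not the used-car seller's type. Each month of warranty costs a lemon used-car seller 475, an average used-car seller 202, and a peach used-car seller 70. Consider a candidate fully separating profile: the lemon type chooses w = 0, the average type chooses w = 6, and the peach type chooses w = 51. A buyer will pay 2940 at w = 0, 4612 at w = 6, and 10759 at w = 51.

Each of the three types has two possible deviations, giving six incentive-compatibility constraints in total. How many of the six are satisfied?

Peach (own payoff 10759 − 70×51 = 7189): to w=0 gives 2940 → no gain ✓; to w=6 gives 4612 − 70×6 = 4192 → no gain ✓.
Lemon (own payoff 2940): to w=6 gives 4612 − 475×6 = 1762 → no gain ✓; to w=51 gives 10759 − 475×51 = -13466 → no gain ✓.
Average (own payoff 4612 − 202×6 = 3400): to w=0 gives 2940 → no gain ✓; to w=51 gives 10759 − 202×51 = 457 → no gain ✓.
6 of the 6 constraints hold; this profile is a separating equilibrium.

6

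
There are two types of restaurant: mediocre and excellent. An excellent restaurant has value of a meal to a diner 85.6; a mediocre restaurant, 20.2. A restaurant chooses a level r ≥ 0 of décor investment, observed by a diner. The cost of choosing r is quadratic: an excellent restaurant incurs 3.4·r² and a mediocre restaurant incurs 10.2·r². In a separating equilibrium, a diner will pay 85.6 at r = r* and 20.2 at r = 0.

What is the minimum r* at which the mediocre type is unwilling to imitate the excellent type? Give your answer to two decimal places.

2.53

The mediocre type at r = 0 receives 20.2; imitating at r* yields 85.6 − 10.2·r*².
Indifference: 20.2 = 85.6 − 10.2·r*², so r*² = (85.6 − 20.2) / 10.2 ≈ 6.4118.
r* = √6.4118 ≈ 2.53.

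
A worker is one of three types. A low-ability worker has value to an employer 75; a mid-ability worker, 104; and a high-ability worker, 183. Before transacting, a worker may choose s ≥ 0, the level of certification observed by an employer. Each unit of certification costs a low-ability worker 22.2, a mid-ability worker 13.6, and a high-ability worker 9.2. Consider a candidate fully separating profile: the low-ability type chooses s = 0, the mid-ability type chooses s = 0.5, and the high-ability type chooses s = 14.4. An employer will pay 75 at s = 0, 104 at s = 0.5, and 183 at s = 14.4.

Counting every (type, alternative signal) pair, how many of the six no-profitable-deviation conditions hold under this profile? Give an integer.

High-ability (own payoff 183 − 9.2×14.4 = 50.52): to s=0 gives 75 → profitable ✗; to s=0.5 gives 104 − 9.2×0.5 = 99.4 → profitable ✗.
Mid-ability (own payoff 104 − 13.6×0.5 = 97.2): to s=0 gives 75 → no gain ✓; to s=14.4 gives 183 − 13.6×14.4 = -12.84 → no gain ✓.
Low-ability (own payoff 75): to s=0.5 gives 104 − 22.2×0.5 = 92.9 → profitable ✗; to s=14.4 gives 183 − 22.2×14.4 = -136.68 → no gain ✓.
3 of the 6 constraints hold; not an equilibrium.

3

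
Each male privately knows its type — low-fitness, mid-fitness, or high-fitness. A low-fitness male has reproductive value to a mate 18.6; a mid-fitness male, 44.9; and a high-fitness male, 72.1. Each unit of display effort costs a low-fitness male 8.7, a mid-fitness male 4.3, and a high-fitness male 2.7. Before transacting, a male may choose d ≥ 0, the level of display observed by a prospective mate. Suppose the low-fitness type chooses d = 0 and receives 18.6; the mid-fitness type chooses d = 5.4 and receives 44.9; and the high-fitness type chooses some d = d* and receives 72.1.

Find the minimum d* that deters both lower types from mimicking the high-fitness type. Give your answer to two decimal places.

Low-fitness type (on-path payoff 18.6) won't mimic when 18.6 ≥ 72.1 − 8.7·d*, i.e. d* ≥ 6.15.
Mid-fitness type (on-path payoff 44.9 − 4.3×5.4 = 21.68) won't mimic when 21.68 ≥ 72.1 − 4.3·d*, i.e. d* ≥ 11.73.
Both must hold, so d* = max(6.15, 11.73) = 11.73. The mid-fitness type's constraint binds.

11.73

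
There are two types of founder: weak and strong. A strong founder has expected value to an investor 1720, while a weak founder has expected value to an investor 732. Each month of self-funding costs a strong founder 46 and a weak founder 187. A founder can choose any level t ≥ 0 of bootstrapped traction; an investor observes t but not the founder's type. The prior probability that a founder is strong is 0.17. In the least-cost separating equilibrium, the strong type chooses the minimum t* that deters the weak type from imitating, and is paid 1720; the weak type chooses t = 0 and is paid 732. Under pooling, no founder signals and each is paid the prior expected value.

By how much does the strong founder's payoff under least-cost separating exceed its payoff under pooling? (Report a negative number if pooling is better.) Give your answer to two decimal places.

Least-cost separating signal: t* solves 732 = 1720 − 187·t*, so t* = (1720 − 732)/187 ≈ 5.2834.
Strong type's separating payoff: 1720 − 46 × t* = 1720 − 46 × (1720 − 732)/187 = 1720 − 45448/187 ≈ 1476.9626.
Pooling payoff: 0.17 × 1720 + 0.83 × 732 = 899.96.
Difference: 1476.9626 − 899.96 = 577.0026, i.e. 577.00 to two decimal places.
The strong type prefers to separate.

577.00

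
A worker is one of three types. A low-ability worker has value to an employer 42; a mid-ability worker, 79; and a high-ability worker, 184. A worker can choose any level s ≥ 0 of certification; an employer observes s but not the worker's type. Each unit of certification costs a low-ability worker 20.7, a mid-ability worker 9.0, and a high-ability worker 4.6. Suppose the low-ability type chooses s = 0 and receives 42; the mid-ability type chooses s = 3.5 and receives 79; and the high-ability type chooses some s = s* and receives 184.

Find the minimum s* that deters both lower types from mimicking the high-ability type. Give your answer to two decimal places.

Mid-ability type (on-path payoff 79 − 9.0×3.5 = 47.5) won't mimic when 47.5 ≥ 184 − 9.0·s*, i.e. s* ≥ 15.17.
Low-ability type (on-path payoff 42) won't mimic when 42 ≥ 184 − 20.7·s*, i.e. s* ≥ 6.86.
Both must hold, so s* = max(6.86, 15.17) = 15.17. The mid-ability type's constraint binds.

15.17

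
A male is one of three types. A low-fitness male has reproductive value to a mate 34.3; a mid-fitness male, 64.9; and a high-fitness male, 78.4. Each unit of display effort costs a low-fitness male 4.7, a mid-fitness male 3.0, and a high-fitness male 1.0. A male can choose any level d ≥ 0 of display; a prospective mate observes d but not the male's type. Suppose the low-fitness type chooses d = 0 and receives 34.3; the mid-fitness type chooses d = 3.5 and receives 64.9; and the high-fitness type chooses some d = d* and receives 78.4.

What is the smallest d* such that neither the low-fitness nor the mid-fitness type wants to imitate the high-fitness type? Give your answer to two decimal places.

Low-fitness type (on-path payoff 34.3) won't mimic when 34.3 ≥ 78.4 − 4.7·d*, i.e. d* ≥ 9.38.
Mid-fitness type (on-path payoff 64.9 − 3.0×3.5 = 54.4) won't mimic when 54.4 ≥ 78.4 − 3.0·d*, i.e. d* ≥ 8.00.
Both must hold, so d* = max(9.38, 8.00) = 9.38. The low-fitness type's constraint binds.

9.38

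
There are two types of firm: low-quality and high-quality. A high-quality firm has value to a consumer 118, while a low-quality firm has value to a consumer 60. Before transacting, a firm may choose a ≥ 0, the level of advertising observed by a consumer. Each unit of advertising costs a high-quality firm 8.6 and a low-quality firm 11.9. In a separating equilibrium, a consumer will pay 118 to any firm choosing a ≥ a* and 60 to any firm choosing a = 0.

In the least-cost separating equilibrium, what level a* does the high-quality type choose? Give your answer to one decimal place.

A low-quality firm choosing a = 0 receives 60.
Imitating at a* instead would pay 118 at cost 11.9·a*, netting 118 − 11.9·a*.
Indifference: 60 = 118 − 11.9·a*, so a* = (118 − 60) / 11.9 ≈ 4.9.
This is the low-quality type's binding incentive-compatibility constraint; any a ≥ 4.9 sustains separation on that side.

4.9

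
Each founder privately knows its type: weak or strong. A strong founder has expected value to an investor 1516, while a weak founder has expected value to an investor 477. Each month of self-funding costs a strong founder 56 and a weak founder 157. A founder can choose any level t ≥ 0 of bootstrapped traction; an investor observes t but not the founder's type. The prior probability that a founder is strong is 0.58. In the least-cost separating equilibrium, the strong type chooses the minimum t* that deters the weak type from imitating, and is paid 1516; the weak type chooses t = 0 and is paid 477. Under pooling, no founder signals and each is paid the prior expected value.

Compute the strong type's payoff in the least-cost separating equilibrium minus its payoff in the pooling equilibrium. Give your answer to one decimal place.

Least-cost separating signal: t* solves 477 = 1516 − 157·t*, so t* = (1516 − 477)/157 ≈ 6.6178.
Strong type's separating payoff: 1516 − 56 × t* = 1516 − 56 × (1516 − 477)/157 = 1516 − 58184/157 ≈ 1145.401.
Pooling payoff: 0.58 × 1516 + 0.42 × 477 = 1079.62.
Difference: 1145.401 − 1079.62 = 65.781, i.e. 65.8 to one decimal place.
The strong type prefers to separate.

65.8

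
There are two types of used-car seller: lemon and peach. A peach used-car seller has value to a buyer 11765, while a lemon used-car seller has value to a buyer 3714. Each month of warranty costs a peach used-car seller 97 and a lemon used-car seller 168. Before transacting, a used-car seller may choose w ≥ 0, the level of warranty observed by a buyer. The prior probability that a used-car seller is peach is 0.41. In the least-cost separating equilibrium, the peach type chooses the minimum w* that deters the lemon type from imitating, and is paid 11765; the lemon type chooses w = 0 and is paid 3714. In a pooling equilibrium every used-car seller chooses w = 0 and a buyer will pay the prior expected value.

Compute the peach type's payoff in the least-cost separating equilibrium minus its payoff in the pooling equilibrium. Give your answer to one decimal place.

101.6

Least-cost separating signal: w* solves 3714 = 11765 − 168·w*, so w* = (11765 − 3714)/168 ≈ 47.9226.
Peach type's separating payoff: 11765 − 97 × w* = 11765 − 97 × (11765 − 3714)/168 = 11765 − 780947/168 ≈ 7116.506.
Pooling payoff: 0.41 × 11765 + 0.59 × 3714 = 7014.91.
Difference: 7116.506 − 7014.91 = 101.596, i.e. 101.6 to one decimal place.
The peach type prefers to separate.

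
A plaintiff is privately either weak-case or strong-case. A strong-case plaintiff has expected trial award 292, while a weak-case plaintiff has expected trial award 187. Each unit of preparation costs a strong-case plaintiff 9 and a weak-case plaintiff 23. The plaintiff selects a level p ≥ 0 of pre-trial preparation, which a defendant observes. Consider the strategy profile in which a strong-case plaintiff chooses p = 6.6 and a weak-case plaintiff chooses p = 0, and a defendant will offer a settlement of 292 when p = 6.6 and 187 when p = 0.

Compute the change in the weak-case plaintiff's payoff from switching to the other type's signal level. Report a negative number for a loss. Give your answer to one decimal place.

Playing p = 0 the weak-case plaintiff receives 187.
Deviating to p = 6.6 brings payment 292 at cost 23 × 6.6 = 151.8, netting 140.2.
Gain from deviating: 140.2 − 187 = -46.8.
The gain is negative, so the weak-case type's incentive-compatibility constraint is satisfied.

-46.8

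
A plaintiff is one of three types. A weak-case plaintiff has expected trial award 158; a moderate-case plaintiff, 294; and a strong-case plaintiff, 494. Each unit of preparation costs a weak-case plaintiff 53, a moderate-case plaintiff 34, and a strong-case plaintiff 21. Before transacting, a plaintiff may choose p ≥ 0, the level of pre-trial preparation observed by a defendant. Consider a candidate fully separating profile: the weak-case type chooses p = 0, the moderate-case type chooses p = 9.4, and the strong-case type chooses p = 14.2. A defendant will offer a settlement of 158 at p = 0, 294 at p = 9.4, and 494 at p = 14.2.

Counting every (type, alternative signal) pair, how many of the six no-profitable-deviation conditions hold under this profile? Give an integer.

4

Strong-case (own payoff 494 − 21×14.2 = 195.8): to p=0 gives 158 → no gain ✓; to p=9.4 gives 294 − 21×9.4 = 96.6 → no gain ✓.
Moderate-case (own payoff 294 − 34×9.4 = -25.6): to p=0 gives 158 → profitable ✗; to p=14.2 gives 494 − 34×14.2 = 11.2 → profitable ✗.
Weak-case (own payoff 158): to p=9.4 gives 294 − 53×9.4 = -204.2 → no gain ✓; to p=14.2 gives 494 − 53×14.2 = -258.6 → no gain ✓.
4 of the 6 constraints hold; not an equilibrium.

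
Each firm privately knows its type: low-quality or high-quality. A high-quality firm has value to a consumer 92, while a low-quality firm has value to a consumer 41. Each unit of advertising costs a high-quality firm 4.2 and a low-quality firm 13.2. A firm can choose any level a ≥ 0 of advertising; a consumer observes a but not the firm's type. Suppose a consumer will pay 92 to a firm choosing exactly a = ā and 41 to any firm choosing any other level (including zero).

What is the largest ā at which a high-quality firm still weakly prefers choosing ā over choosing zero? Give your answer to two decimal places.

12.14

Choosing ā yields the high-quality type 92 − 4.2·ā; choosing zero yields 41.
The high-quality type is indifferent at 92 − 4.2·ā = 41, i.e. ā = (92 − 41) / 4.2 ≈ 12.14.
For any ā above 12.14 the high-quality type would rather pool at zero, so separation collapses.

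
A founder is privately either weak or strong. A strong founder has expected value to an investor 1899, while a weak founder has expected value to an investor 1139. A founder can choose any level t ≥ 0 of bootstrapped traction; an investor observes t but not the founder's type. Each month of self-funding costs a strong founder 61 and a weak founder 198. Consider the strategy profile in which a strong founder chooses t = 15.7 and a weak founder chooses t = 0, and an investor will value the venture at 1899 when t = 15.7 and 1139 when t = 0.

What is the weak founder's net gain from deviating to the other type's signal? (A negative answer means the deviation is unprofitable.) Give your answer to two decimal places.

-2348.60

Playing t = 0 the weak founder receives 1139.
Deviating to t = 15.7 brings payment 1899 at cost 198 × 15.7 = 3108.6, netting -1209.6.
Gain from deviating: -1209.6 − 1139 = -2348.60.
The gain is negative, so the weak type's incentive-compatibility constraint is satisfied.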